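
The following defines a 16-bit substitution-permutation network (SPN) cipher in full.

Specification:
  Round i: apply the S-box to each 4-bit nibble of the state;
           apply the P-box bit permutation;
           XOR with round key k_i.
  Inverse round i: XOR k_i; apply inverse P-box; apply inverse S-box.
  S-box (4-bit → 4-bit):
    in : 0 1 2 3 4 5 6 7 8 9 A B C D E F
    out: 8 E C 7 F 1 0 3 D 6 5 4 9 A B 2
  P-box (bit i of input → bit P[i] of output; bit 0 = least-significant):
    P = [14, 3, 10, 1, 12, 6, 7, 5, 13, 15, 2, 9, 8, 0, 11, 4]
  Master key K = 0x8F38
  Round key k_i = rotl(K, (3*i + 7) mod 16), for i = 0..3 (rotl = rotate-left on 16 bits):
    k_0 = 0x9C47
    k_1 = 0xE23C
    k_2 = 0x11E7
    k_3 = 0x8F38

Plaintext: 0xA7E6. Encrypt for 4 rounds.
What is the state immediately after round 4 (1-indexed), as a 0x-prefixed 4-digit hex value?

0xB930

s_0 = plaintext = 0xA7E6
s_1 = Round(s_0, k_0) = 0x2527
s_2 = Round(s_1, k_1) = 0x8A84
s_3 = Round(s_2, k_2) = 0x6C59
s_4 = Round(s_3, k_3) = 0xB930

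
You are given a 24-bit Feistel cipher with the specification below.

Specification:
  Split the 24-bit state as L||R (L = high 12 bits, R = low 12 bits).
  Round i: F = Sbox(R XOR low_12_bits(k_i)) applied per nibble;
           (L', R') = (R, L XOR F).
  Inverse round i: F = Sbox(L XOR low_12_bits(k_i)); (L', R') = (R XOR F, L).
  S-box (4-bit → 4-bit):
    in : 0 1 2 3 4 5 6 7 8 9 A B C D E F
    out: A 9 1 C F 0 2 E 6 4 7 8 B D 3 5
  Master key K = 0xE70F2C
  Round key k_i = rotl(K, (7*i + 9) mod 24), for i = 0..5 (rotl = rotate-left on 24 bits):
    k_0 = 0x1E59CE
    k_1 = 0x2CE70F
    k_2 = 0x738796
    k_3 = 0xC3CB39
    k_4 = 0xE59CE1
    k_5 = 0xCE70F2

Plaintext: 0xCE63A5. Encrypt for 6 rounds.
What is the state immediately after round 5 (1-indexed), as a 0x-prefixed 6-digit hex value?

0x856127

s_0 = plaintext = 0xCE63A5
s_1 = Round(s_0, k_0) = 0x3A5BCE
s_2 = Round(s_1, k_1) = 0xBCE81C
s_3 = Round(s_2, k_2) = 0x81CEA9
s_4 = Round(s_3, k_3) = 0xEA9856
s_5 = Round(s_4, k_4) = 0x856127
s_6 = Round(s_5, k_5) = 0x127186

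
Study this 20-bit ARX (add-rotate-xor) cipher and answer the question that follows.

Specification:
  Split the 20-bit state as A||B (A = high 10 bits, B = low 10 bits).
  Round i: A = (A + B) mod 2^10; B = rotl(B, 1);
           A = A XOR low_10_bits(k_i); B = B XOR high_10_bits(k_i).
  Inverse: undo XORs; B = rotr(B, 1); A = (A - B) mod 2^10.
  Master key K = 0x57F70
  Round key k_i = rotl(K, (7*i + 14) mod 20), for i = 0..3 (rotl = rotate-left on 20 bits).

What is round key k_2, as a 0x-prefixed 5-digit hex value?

K = 0x57F70
k_0 = rotl(K, (7*0+14) mod 20) = rotl(K, 14) = 0xC15FD
k_1 = rotl(K, (7*1+14) mod 20) = rotl(K, 1) = 0xAFEE0
k_2 = rotl(K, (7*2+14) mod 20) = rotl(K, 8) = 0xF7057

0xF7057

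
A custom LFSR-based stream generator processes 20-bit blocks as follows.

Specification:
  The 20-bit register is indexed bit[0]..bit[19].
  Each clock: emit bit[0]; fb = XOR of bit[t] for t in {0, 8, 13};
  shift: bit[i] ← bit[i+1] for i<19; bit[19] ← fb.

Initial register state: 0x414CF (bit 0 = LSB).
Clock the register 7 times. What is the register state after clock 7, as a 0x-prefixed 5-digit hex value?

reg_0 = 0x414CF
clock 1: out=1, reg = 0xA0A67
clock 2: out=1, reg = 0xD0533
clock 3: out=1, reg = 0x68299
clock 4: out=1, reg = 0xB414C
clock 5: out=0, reg = 0xDA0A6
clock 6: out=0, reg = 0xED053
clock 7: out=1, reg = 0xF6829

0xF6829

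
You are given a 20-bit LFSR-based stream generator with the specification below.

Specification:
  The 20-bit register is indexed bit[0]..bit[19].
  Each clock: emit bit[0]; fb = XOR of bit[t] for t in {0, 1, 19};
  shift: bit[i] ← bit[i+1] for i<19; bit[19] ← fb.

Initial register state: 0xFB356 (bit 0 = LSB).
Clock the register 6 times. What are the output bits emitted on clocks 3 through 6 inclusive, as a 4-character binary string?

1010

reg_0 = 0xFB356
clock 1: out=0, reg = 0x7D9AB
clock 2: out=1, reg = 0x3ECD5
clock 3: out=1, reg = 0x9F66A
clock 4: out=0, reg = 0x4FB35
clock 5: out=1, reg = 0xA7D9A
clock 6: out=0, reg = 0x53ECD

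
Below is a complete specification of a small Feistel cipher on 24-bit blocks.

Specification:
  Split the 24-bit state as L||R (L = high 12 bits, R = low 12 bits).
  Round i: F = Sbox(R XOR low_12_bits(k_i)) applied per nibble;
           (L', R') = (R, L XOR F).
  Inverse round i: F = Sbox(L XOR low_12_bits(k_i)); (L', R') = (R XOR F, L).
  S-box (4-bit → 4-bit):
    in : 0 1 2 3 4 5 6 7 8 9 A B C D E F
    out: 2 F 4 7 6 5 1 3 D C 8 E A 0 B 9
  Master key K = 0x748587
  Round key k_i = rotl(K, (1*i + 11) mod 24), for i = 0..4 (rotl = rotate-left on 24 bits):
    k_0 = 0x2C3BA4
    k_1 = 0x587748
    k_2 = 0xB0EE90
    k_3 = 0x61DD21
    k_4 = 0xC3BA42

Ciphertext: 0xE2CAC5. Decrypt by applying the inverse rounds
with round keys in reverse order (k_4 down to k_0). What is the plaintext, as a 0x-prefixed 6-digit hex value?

s_0 = ciphertext = 0xE2CAC5
s_1 = InvRound(s_0, k_4) = 0xCDEE2C
s_2 = InvRound(s_1, k_3) = 0x1B5CDE
s_3 = InvRound(s_2, k_2) = 0x59B1B5
s_4 = InvRound(s_3, k_1) = 0x5B259B
s_5 = InvRound(s_4, k_0) = 0xE6A5B2

0xE6A5B2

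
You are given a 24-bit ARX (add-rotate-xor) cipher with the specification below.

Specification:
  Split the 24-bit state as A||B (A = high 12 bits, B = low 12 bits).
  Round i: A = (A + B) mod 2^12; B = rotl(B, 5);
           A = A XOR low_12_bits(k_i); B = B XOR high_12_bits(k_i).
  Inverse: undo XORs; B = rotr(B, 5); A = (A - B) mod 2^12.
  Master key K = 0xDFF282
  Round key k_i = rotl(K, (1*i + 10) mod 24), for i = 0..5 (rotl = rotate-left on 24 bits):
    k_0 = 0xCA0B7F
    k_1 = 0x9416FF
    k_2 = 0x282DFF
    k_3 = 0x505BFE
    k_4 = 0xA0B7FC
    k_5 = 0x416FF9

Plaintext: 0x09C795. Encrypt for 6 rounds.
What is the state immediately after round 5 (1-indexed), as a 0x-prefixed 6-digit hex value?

0xB607ED

s_0 = plaintext = 0x09C795
s_1 = Round(s_0, k_0) = 0x34EE0F
s_2 = Round(s_1, k_1) = 0x7A28BD
s_3 = Round(s_2, k_2) = 0xDA0533
s_4 = Round(s_3, k_3) = 0x92D36F
s_5 = Round(s_4, k_4) = 0xB607ED
s_6 = Round(s_5, k_5) = 0xCB49B9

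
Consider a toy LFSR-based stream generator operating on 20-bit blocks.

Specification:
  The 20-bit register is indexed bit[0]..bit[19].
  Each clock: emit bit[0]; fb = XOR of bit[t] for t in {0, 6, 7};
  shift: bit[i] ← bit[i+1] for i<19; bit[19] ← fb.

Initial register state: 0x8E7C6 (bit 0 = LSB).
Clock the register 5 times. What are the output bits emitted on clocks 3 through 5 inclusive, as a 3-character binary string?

reg_0 = 0x8E7C6
clock 1: out=0, reg = 0x473E3
clock 2: out=1, reg = 0xA39F1
clock 3: out=1, reg = 0xD1CF8
clock 4: out=0, reg = 0x68E7C
clock 5: out=0, reg = 0xB473E

100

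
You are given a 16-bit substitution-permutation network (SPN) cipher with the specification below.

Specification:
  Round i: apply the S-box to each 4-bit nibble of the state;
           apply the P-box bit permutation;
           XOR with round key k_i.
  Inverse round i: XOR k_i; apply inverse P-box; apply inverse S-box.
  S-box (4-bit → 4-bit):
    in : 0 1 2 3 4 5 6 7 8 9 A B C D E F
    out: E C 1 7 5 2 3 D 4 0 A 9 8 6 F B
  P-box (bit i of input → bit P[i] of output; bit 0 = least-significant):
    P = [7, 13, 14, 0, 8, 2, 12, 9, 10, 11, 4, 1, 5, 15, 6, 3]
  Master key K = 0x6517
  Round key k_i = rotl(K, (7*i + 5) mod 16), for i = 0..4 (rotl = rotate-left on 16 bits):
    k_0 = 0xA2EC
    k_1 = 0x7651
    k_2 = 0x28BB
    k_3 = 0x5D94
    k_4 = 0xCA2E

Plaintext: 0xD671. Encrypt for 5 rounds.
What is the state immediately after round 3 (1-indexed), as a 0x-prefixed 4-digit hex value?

s_0 = plaintext = 0xD671
s_1 = Round(s_0, k_0) = 0x7DAD
s_2 = Round(s_1, k_1) = 0x1C2D
s_3 = Round(s_2, k_2) = 0x49F1
s_4 = Round(s_3, k_3) = 0x1EF1
s_5 = Round(s_4, k_4) = 0x8571

0x49F1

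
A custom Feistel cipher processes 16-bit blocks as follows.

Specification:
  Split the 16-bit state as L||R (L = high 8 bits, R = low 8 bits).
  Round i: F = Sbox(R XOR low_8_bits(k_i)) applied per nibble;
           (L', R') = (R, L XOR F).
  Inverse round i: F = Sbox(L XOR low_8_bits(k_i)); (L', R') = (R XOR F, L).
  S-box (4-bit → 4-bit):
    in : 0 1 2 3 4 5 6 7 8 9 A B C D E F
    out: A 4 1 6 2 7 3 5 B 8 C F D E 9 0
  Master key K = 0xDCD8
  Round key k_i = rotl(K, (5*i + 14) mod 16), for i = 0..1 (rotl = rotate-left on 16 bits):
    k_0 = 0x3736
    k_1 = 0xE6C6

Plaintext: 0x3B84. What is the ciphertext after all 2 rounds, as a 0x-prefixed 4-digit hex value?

0xCA29

s_0 = plaintext = 0x3B84
s_1 = Round(s_0, k_0) = 0x84CA
s_2 = Round(s_1, k_1) = 0xCA29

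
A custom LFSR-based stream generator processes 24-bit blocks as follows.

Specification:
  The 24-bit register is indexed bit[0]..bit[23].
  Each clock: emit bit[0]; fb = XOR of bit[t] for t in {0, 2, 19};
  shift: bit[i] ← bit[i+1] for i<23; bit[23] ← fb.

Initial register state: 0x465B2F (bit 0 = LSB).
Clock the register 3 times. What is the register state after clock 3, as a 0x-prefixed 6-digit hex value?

reg_0 = 0x465B2F
clock 1: out=1, reg = 0x232D97
clock 2: out=1, reg = 0x1196CB
clock 3: out=1, reg = 0x88CB65

0x88CB65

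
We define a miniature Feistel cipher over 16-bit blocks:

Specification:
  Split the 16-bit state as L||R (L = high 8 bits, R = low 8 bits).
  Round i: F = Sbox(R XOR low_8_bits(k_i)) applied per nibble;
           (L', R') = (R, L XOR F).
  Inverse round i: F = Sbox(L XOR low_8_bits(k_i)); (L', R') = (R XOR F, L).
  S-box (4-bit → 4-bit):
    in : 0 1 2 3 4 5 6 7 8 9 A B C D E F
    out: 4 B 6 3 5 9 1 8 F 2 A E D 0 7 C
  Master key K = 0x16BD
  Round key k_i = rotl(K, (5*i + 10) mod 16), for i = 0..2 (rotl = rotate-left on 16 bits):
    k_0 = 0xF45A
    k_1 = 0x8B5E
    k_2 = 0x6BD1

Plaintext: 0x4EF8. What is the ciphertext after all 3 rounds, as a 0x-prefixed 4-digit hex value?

s_0 = plaintext = 0x4EF8
s_1 = Round(s_0, k_0) = 0xF8E8
s_2 = Round(s_1, k_1) = 0xE819
s_3 = Round(s_2, k_2) = 0x1937

0x1937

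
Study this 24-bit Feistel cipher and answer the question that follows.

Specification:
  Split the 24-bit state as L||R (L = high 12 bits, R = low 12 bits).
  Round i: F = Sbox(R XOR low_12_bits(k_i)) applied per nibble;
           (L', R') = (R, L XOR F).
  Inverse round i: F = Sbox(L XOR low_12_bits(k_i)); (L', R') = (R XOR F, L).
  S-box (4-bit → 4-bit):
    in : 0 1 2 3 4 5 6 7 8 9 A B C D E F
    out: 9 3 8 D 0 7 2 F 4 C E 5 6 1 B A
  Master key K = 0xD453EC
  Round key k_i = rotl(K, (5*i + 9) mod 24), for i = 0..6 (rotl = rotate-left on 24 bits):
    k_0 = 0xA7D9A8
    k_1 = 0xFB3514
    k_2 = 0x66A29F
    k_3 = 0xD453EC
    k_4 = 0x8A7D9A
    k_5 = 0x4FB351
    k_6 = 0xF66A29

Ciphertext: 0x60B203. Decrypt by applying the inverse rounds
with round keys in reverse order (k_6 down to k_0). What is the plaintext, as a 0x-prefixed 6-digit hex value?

s_0 = ciphertext = 0x60B203
s_1 = InvRound(s_0, k_6) = 0x48B60B
s_2 = InvRound(s_1, k_5) = 0x91548B
s_3 = InvRound(s_2, k_4) = 0x4C1915
s_4 = InvRound(s_3, k_3) = 0x6944C1
s_5 = InvRound(s_4, k_2) = 0x454694
s_6 = InvRound(s_5, k_1) = 0x59D454
s_7 = InvRound(s_6, k_0) = 0x28359D

0x28359D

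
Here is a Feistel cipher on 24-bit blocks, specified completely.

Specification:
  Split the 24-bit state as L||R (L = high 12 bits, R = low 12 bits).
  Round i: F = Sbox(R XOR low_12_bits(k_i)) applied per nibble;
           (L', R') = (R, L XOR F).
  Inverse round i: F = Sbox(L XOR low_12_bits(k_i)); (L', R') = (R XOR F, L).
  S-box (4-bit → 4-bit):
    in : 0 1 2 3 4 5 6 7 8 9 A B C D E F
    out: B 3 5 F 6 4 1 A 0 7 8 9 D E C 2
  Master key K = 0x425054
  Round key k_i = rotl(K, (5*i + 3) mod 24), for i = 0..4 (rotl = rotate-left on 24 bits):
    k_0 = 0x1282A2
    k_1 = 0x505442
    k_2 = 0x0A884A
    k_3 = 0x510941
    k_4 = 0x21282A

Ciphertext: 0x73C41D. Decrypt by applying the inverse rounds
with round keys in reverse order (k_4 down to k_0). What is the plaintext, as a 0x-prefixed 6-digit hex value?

0x06188E

s_0 = ciphertext = 0x73C41D
s_1 = InvRound(s_0, k_4) = 0x62C73C
s_2 = InvRound(s_1, k_3) = 0x52262C
s_3 = InvRound(s_2, k_2) = 0x83C522
s_4 = InvRound(s_3, k_1) = 0x88E83C
s_5 = InvRound(s_4, k_0) = 0x06188E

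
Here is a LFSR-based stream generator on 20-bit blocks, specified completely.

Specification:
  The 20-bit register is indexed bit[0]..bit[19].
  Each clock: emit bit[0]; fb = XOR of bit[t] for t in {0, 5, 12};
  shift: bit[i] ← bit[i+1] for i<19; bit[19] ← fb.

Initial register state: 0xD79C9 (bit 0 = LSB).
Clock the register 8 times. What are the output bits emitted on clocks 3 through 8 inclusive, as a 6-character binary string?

010011

reg_0 = 0xD79C9
clock 1: out=1, reg = 0x6BCE4
clock 2: out=0, reg = 0x35E72
clock 3: out=0, reg = 0x1AF39
clock 4: out=1, reg = 0x0D79C
clock 5: out=0, reg = 0x86BCE
clock 6: out=0, reg = 0x435E7
clock 7: out=1, reg = 0xA1AF3
clock 8: out=1, reg = 0xD0D79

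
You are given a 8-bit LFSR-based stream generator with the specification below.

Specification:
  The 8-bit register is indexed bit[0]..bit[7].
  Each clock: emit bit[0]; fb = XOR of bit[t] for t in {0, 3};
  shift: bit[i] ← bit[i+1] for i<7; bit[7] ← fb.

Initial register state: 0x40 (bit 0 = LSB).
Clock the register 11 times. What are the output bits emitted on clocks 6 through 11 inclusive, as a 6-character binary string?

010000

reg_0 = 0x40
clock 1: out=0, reg = 0x20
clock 2: out=0, reg = 0x10
clock 3: out=0, reg = 0x08
clock 4: out=0, reg = 0x84
clock 5: out=0, reg = 0x42
clock 6: out=0, reg = 0x21
clock 7: out=1, reg = 0x90
clock 8: out=0, reg = 0x48
clock 9: out=0, reg = 0xA4
clock 10: out=0, reg = 0x52
clock 11: out=0, reg = 0x29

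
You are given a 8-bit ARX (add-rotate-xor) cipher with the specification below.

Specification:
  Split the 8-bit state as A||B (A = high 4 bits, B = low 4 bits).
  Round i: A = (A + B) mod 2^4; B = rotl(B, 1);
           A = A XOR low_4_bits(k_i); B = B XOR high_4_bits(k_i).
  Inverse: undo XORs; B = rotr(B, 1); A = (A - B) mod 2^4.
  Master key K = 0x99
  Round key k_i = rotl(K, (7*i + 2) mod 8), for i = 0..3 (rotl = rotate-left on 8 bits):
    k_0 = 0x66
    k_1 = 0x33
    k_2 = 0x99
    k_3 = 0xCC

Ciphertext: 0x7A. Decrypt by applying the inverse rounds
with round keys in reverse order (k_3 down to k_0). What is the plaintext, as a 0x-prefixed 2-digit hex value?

0x0A

s_0 = ciphertext = 0x7A
s_1 = InvRound(s_0, k_3) = 0x83
s_2 = InvRound(s_1, k_2) = 0xC5
s_3 = InvRound(s_2, k_1) = 0xC3
s_4 = InvRound(s_3, k_0) = 0x0A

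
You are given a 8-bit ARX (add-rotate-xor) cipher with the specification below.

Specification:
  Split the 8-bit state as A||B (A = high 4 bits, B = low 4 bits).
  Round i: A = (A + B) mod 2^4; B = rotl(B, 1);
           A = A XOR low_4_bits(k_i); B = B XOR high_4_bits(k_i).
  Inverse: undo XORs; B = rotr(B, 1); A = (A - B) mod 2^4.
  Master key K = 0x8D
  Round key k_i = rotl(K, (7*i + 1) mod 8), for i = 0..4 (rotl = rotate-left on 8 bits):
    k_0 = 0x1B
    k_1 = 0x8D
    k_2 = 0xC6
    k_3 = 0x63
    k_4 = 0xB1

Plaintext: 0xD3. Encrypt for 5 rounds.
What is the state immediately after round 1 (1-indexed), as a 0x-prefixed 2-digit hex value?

s_0 = plaintext = 0xD3
s_1 = Round(s_0, k_0) = 0xB7
s_2 = Round(s_1, k_1) = 0xF6
s_3 = Round(s_2, k_2) = 0x30
s_4 = Round(s_3, k_3) = 0x06
s_5 = Round(s_4, k_4) = 0x77

0xB7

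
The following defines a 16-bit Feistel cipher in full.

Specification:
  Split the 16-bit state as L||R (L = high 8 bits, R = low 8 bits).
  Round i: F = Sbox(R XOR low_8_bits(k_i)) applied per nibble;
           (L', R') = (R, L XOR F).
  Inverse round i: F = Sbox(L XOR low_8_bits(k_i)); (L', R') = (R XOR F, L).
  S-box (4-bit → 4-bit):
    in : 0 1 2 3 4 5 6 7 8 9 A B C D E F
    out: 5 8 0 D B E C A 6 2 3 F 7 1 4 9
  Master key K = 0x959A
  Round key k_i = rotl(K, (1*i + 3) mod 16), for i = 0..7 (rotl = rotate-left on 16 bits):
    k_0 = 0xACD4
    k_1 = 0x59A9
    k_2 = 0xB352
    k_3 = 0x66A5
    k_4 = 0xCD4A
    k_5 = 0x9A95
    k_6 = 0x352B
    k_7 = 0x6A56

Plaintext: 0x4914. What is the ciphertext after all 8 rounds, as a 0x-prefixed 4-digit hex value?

s_0 = plaintext = 0x4914
s_1 = Round(s_0, k_0) = 0x143C
s_2 = Round(s_1, k_1) = 0x3C3A
s_3 = Round(s_2, k_2) = 0x3AFA
s_4 = Round(s_3, k_3) = 0xFAD3
s_5 = Round(s_4, k_4) = 0xD3D8
s_6 = Round(s_5, k_5) = 0xD862
s_7 = Round(s_6, k_6) = 0x626A
s_8 = Round(s_7, k_7) = 0x6AB5

0x6AB5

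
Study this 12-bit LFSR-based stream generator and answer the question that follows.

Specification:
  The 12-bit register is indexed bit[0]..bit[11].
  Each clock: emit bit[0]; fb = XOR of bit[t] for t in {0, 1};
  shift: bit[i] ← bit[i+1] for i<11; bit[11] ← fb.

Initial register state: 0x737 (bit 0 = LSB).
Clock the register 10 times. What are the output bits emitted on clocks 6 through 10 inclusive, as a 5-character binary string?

10011

reg_0 = 0x737
clock 1: out=1, reg = 0x39B
clock 2: out=1, reg = 0x1CD
clock 3: out=1, reg = 0x8E6
clock 4: out=0, reg = 0xC73
clock 5: out=1, reg = 0x639
clock 6: out=1, reg = 0xB1C
clock 7: out=0, reg = 0x58E
clock 8: out=0, reg = 0xAC7
clock 9: out=1, reg = 0x563
clock 10: out=1, reg = 0x2B1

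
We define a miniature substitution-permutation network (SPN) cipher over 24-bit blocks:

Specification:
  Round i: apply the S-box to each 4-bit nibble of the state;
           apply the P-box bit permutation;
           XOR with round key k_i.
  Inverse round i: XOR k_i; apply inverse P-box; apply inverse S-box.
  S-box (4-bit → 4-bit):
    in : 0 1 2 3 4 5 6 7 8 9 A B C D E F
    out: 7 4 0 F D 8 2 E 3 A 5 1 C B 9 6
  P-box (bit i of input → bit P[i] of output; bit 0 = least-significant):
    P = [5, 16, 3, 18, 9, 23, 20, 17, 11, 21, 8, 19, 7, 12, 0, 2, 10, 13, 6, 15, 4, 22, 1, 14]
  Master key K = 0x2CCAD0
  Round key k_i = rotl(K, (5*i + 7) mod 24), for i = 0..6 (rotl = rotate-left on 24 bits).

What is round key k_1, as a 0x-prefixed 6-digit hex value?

K = 0x2CCAD0
k_0 = rotl(K, (5*0+7) mod 24) = rotl(K, 7) = 0x656816
k_1 = rotl(K, (5*1+7) mod 24) = rotl(K, 12) = 0xAD02CC

0xAD02CC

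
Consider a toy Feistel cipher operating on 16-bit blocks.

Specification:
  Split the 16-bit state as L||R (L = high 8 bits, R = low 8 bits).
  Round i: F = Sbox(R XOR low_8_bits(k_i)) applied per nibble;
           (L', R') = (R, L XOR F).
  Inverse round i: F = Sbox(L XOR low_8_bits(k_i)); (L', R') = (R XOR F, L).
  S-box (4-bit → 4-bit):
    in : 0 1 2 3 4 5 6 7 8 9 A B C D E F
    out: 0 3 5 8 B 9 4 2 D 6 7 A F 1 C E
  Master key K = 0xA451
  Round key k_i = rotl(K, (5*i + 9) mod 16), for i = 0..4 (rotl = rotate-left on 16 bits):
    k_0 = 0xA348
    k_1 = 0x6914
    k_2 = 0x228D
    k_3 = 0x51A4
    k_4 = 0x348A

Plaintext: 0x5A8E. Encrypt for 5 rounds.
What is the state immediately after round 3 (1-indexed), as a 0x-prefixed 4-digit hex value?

0x29D5

s_0 = plaintext = 0x5A8E
s_1 = Round(s_0, k_0) = 0x8EAE
s_2 = Round(s_1, k_1) = 0xAE29
s_3 = Round(s_2, k_2) = 0x29D5
s_4 = Round(s_3, k_3) = 0xD50A
s_5 = Round(s_4, k_4) = 0x0A05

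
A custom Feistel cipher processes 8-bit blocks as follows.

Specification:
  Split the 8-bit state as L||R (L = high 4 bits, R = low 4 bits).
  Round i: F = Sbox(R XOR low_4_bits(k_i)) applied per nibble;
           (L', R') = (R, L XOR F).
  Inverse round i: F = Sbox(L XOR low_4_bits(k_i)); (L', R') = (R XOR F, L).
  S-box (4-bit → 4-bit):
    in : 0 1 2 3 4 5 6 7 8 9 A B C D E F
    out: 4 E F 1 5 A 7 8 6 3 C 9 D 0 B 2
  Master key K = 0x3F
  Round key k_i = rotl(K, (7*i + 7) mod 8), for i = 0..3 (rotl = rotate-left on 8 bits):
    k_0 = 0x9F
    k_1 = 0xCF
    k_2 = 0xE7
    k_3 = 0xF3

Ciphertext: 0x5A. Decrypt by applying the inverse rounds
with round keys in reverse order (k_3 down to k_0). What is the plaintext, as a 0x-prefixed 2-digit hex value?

0x3A

s_0 = ciphertext = 0x5A
s_1 = InvRound(s_0, k_3) = 0xD5
s_2 = InvRound(s_1, k_2) = 0x9D
s_3 = InvRound(s_2, k_1) = 0xA9
s_4 = InvRound(s_3, k_0) = 0x3A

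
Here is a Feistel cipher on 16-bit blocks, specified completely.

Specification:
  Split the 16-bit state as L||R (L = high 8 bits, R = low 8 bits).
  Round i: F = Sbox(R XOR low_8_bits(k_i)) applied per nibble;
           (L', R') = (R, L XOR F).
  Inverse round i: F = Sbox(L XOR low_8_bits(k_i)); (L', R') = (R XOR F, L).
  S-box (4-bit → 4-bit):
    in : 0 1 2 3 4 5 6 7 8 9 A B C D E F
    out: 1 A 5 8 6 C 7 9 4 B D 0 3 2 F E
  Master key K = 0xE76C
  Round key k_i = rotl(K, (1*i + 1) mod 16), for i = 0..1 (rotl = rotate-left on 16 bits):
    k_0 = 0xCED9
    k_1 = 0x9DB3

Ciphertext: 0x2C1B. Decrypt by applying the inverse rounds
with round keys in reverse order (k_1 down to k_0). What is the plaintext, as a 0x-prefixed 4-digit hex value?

s_0 = ciphertext = 0x2C1B
s_1 = InvRound(s_0, k_1) = 0xA52C
s_2 = InvRound(s_1, k_0) = 0xBFA5

0xBFA5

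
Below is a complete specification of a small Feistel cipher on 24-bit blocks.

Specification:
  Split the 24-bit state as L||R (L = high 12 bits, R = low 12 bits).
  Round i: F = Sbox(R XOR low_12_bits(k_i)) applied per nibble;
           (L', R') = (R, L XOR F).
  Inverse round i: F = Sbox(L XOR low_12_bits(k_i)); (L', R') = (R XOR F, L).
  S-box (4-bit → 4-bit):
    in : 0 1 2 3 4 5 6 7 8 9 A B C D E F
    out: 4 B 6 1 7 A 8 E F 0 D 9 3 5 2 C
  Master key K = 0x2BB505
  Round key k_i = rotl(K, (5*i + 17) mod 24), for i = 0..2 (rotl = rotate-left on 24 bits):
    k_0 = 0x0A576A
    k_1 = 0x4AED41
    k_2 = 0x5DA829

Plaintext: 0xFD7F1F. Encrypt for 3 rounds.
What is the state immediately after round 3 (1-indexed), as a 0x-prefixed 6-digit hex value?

s_0 = plaintext = 0xFD7F1F
s_1 = Round(s_0, k_0) = 0xF1F03D
s_2 = Round(s_1, k_1) = 0x03DAFC
s_3 = Round(s_2, k_2) = 0xAFC667

0xAFC667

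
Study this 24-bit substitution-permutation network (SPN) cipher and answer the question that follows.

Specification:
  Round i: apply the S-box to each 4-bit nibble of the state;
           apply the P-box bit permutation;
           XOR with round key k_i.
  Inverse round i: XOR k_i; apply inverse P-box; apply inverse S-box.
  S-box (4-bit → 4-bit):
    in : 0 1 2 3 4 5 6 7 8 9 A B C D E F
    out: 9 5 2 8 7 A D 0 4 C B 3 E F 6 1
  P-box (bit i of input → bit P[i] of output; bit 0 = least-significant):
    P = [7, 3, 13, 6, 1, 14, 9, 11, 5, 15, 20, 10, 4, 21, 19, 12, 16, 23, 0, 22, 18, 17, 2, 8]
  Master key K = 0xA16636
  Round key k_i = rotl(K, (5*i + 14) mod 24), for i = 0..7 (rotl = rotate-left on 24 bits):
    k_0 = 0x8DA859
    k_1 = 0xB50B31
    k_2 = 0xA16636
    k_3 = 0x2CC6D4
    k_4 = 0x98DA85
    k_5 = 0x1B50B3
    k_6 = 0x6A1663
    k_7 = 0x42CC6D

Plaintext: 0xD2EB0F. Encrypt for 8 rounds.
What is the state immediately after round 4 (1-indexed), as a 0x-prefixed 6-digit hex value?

0x7A01EE

s_0 = plaintext = 0xD2EB0F
s_1 = Round(s_0, k_0) = 0x2321FF
s_2 = Round(s_1, k_1) = 0xC70B93
s_3 = Round(s_2, k_2) = 0xA3FD42
s_4 = Round(s_3, k_3) = 0x7A01EE
s_5 = Round(s_4, k_4) = 0x49A8BD
s_6 = Round(s_5, k_5) = 0x6D206C
s_7 = Round(s_6, k_6) = 0x8F390C
s_8 = Round(s_7, k_7) = 0x53F023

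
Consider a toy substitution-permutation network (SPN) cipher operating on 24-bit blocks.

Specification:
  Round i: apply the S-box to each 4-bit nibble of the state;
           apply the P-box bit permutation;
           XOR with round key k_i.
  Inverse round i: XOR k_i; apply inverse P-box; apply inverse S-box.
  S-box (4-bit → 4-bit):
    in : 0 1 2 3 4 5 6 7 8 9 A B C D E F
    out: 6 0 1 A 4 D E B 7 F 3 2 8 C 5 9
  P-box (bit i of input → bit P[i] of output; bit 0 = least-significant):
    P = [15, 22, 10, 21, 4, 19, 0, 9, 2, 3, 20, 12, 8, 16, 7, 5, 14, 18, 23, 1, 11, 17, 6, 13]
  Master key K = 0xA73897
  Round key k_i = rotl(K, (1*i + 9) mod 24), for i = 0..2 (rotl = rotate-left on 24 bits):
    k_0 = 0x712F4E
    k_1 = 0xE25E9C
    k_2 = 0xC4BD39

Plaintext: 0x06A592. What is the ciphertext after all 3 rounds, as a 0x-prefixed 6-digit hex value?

0xE3BEFE

s_0 = plaintext = 0x06A592
s_1 = Round(s_0, k_0) = 0xEEBC19
s_2 = Round(s_1, k_1) = 0x0382DC
s_3 = Round(s_2, k_2) = 0xE3BEFE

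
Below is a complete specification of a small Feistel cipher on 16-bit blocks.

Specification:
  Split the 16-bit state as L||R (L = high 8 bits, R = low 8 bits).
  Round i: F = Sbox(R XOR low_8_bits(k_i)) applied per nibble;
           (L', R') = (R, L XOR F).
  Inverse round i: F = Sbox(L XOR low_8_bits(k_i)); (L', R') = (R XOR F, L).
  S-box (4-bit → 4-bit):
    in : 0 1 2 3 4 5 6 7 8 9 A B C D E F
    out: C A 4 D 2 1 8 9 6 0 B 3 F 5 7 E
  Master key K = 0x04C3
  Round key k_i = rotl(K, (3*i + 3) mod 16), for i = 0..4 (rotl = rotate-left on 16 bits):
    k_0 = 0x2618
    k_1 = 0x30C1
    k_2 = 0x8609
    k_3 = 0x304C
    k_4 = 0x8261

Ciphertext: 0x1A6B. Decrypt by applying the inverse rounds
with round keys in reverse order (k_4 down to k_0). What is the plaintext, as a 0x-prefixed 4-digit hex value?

s_0 = ciphertext = 0x1A6B
s_1 = InvRound(s_0, k_4) = 0xF81A
s_2 = InvRound(s_1, k_3) = 0x28F8
s_3 = InvRound(s_2, k_2) = 0xB228
s_4 = InvRound(s_3, k_1) = 0xB5B2
s_5 = InvRound(s_4, k_0) = 0x07B5

0x07B5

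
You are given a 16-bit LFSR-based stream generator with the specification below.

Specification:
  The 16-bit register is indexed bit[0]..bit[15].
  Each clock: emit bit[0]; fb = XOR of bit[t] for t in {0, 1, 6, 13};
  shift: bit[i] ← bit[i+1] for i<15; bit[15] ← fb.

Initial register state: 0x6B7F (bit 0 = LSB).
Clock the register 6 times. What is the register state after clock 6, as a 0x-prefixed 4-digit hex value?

reg_0 = 0x6B7F
clock 1: out=1, reg = 0x35BF
clock 2: out=1, reg = 0x9ADF
clock 3: out=1, reg = 0xCD6F
clock 4: out=1, reg = 0xE6B7
clock 5: out=1, reg = 0xF35B
clock 6: out=1, reg = 0x79AD

0x79AD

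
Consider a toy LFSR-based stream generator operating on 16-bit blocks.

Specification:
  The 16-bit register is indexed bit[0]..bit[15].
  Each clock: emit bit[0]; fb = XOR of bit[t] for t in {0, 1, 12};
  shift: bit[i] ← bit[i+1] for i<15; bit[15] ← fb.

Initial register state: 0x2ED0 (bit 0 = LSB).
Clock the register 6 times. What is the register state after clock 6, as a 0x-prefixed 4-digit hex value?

reg_0 = 0x2ED0
clock 1: out=0, reg = 0x1768
clock 2: out=0, reg = 0x8BB4
clock 3: out=0, reg = 0x45DA
clock 4: out=0, reg = 0xA2ED
clock 5: out=1, reg = 0xD176
clock 6: out=0, reg = 0x68BB

0x68BB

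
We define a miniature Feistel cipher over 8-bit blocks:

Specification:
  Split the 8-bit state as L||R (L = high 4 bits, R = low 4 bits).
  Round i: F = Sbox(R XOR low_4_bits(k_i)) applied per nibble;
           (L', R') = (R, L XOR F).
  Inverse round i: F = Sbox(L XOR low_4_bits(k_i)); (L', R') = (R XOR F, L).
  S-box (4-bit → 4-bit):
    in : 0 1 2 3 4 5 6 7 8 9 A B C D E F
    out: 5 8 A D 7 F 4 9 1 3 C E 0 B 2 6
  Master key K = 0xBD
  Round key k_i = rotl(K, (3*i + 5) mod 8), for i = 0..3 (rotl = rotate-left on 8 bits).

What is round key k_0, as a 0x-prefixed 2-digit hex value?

K = 0xBD
k_0 = rotl(K, (3*0+5) mod 8) = rotl(K, 5) = 0xB7

0xB7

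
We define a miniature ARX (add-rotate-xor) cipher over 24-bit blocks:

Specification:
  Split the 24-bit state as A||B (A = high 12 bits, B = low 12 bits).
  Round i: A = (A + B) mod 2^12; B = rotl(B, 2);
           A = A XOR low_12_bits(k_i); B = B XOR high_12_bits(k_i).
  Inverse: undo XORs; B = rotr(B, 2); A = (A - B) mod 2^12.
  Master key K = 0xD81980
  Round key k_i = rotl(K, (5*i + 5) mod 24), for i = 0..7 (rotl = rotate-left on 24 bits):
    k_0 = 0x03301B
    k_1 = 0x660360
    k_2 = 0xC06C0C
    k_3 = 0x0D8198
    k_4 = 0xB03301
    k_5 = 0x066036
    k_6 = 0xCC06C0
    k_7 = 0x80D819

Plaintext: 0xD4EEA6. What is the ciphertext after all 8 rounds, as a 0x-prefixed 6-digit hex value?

0x18F24C

s_0 = plaintext = 0xD4EEA6
s_1 = Round(s_0, k_0) = 0xBEFAA8
s_2 = Round(s_1, k_1) = 0x5F7CC2
s_3 = Round(s_2, k_2) = 0xEB5F0D
s_4 = Round(s_3, k_3) = 0xC5ACEF
s_5 = Round(s_4, k_4) = 0xA488BC
s_6 = Round(s_5, k_5) = 0x332294
s_7 = Round(s_6, k_6) = 0x306690
s_8 = Round(s_7, k_7) = 0x18F24C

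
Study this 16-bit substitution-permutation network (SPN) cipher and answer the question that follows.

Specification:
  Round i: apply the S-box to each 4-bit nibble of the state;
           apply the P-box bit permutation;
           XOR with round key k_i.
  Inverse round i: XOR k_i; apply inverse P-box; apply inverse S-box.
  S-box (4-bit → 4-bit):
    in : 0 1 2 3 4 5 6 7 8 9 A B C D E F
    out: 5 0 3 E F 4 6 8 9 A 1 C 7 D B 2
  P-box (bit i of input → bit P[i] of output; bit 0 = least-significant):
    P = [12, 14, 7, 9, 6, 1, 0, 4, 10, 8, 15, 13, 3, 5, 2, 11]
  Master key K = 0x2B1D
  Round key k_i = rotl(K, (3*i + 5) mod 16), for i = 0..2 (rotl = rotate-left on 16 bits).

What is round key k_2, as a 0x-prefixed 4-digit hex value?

K = 0x2B1D
k_0 = rotl(K, (3*0+5) mod 16) = rotl(K, 5) = 0x63A5
k_1 = rotl(K, (3*1+5) mod 16) = rotl(K, 8) = 0x1D2B
k_2 = rotl(K, (3*2+5) mod 16) = rotl(K, 11) = 0xE958

0xE958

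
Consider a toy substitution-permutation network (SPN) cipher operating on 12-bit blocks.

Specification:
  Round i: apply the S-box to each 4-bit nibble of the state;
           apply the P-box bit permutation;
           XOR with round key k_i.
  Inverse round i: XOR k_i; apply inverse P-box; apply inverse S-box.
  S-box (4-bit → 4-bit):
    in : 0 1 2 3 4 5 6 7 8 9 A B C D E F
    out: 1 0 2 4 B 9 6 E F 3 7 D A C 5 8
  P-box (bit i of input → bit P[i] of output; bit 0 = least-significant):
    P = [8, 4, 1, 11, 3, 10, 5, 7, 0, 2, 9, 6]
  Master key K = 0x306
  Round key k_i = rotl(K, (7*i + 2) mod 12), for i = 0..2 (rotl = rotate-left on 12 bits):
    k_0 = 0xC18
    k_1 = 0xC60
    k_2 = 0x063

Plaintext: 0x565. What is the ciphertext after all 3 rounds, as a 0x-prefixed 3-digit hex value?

0x1C6

s_0 = plaintext = 0x565
s_1 = Round(s_0, k_0) = 0x179
s_2 = Round(s_1, k_1) = 0x9D0
s_3 = Round(s_2, k_2) = 0x1C6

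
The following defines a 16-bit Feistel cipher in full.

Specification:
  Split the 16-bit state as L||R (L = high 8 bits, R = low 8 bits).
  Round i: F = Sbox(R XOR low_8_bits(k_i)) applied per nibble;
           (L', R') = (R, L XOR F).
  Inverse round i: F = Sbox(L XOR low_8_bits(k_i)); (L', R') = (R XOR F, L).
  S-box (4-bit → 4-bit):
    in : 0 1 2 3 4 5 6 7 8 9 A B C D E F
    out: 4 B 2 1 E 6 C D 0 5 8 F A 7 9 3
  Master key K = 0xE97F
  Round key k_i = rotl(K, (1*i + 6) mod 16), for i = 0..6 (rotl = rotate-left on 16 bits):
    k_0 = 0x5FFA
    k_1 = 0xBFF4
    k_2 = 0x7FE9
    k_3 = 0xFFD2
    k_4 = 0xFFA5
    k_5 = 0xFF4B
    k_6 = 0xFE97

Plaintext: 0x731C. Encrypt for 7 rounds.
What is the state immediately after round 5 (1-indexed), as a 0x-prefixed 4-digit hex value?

0xD5D3

s_0 = plaintext = 0x731C
s_1 = Round(s_0, k_0) = 0x1CEF
s_2 = Round(s_1, k_1) = 0xEFA3
s_3 = Round(s_2, k_2) = 0xA307
s_4 = Round(s_3, k_3) = 0x07D5
s_5 = Round(s_4, k_4) = 0xD5D3
s_6 = Round(s_5, k_5) = 0xD385
s_7 = Round(s_6, k_6) = 0x8561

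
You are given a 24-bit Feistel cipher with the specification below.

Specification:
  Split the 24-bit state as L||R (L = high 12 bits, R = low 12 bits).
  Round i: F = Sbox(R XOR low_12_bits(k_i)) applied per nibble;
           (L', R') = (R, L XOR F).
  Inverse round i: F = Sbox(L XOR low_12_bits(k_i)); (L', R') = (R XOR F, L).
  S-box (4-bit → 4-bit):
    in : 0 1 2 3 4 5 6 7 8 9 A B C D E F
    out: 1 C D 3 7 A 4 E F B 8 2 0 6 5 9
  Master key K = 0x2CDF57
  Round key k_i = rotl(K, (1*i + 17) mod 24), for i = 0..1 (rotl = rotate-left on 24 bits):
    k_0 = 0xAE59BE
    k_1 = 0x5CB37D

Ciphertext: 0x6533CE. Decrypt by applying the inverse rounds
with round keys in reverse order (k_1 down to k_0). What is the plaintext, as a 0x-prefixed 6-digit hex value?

s_0 = ciphertext = 0x6533CE
s_1 = InvRound(s_0, k_1) = 0x91B653
s_2 = InvRound(s_1, k_0) = 0x7D991B

0x7D991B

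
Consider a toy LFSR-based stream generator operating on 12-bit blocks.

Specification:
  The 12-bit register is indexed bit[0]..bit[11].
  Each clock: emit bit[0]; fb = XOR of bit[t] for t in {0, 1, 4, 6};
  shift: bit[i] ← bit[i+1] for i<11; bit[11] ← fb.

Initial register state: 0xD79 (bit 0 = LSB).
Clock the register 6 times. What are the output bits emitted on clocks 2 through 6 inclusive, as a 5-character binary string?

reg_0 = 0xD79
clock 1: out=1, reg = 0xEBC
clock 2: out=0, reg = 0xF5E
clock 3: out=0, reg = 0xFAF
clock 4: out=1, reg = 0x7D7
clock 5: out=1, reg = 0x3EB
clock 6: out=1, reg = 0x9F5

00111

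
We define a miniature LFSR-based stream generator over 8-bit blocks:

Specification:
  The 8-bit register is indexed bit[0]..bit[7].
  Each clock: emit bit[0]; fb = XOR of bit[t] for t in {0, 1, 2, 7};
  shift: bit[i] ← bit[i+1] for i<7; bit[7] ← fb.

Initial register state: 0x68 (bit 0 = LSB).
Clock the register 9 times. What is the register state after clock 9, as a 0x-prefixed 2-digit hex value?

0xA1

reg_0 = 0x68
clock 1: out=0, reg = 0x34
clock 2: out=0, reg = 0x9A
clock 3: out=0, reg = 0x4D
clock 4: out=1, reg = 0x26
clock 5: out=0, reg = 0x13
clock 6: out=1, reg = 0x09
clock 7: out=1, reg = 0x84
clock 8: out=0, reg = 0x42
clock 9: out=0, reg = 0xA1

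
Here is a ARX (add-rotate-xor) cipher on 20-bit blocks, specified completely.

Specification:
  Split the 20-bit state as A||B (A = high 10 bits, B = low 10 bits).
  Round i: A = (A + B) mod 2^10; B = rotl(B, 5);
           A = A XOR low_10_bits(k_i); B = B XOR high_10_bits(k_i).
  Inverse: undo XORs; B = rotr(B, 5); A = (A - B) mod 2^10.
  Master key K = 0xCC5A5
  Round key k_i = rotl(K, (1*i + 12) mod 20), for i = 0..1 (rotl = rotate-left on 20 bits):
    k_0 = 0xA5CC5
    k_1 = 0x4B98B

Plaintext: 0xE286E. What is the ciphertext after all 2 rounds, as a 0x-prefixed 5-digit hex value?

s_0 = plaintext = 0xE286E
s_1 = Round(s_0, k_0) = 0xCF754
s_2 = Round(s_1, k_1) = 0xC6BB4

0xC6BB4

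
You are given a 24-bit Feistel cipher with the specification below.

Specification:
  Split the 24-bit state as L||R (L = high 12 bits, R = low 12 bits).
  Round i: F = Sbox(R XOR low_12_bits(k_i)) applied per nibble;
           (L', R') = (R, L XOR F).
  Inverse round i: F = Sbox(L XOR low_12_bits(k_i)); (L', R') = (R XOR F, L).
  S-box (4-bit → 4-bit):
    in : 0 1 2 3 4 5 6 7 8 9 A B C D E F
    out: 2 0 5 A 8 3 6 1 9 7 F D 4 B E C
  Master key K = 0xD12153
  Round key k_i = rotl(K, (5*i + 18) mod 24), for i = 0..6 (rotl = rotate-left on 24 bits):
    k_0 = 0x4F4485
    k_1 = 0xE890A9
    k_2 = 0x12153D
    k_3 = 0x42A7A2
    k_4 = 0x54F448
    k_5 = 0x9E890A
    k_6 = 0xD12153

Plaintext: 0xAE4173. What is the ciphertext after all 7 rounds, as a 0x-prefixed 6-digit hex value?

0xD928FF

s_0 = plaintext = 0xAE4173
s_1 = Round(s_0, k_0) = 0x173922
s_2 = Round(s_1, k_1) = 0x9226EE
s_3 = Round(s_2, k_2) = 0x6EE398
s_4 = Round(s_3, k_3) = 0x398E41
s_5 = Round(s_4, k_4) = 0xE41CBF
s_6 = Round(s_5, k_5) = 0xCBFD92
s_7 = Round(s_6, k_6) = 0xD928FF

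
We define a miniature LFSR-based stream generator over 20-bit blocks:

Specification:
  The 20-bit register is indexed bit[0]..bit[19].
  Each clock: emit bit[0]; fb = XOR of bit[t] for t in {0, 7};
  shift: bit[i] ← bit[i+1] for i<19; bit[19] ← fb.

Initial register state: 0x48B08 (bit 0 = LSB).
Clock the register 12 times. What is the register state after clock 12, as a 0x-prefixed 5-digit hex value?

reg_0 = 0x48B08
clock 1: out=0, reg = 0x24584
clock 2: out=0, reg = 0x922C2
clock 3: out=0, reg = 0xC9161
clock 4: out=1, reg = 0xE48B0
clock 5: out=0, reg = 0xF2458
clock 6: out=0, reg = 0x7922C
clock 7: out=0, reg = 0x3C916
clock 8: out=0, reg = 0x1E48B
clock 9: out=1, reg = 0x0F245
clock 10: out=1, reg = 0x87922
clock 11: out=0, reg = 0x43C91
clock 12: out=1, reg = 0x21E48

0x21E48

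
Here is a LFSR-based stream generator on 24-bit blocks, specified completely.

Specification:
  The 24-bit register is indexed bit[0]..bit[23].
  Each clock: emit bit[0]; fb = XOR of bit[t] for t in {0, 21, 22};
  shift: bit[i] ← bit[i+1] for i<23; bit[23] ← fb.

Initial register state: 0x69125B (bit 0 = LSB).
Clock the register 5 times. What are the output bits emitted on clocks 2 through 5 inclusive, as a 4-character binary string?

1011

reg_0 = 0x69125B
clock 1: out=1, reg = 0xB4892D
clock 2: out=1, reg = 0x5A4496
clock 3: out=0, reg = 0xAD224B
clock 4: out=1, reg = 0x569125
clock 5: out=1, reg = 0x2B4892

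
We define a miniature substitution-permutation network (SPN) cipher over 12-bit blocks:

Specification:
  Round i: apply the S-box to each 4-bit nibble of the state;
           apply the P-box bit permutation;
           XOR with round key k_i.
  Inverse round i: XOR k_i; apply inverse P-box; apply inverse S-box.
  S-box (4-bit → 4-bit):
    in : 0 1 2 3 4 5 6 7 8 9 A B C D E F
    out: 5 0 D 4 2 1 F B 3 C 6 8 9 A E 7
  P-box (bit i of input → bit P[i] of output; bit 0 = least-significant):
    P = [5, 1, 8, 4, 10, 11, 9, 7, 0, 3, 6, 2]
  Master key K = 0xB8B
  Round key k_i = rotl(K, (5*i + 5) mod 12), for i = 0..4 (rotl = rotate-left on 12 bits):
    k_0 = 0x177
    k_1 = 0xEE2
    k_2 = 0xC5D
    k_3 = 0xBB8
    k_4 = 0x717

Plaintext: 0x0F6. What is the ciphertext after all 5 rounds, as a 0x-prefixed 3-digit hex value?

0xBA4

s_0 = plaintext = 0x0F6
s_1 = Round(s_0, k_0) = 0xE04
s_2 = Round(s_1, k_1) = 0x8AC
s_3 = Round(s_2, k_2) = 0x664
s_4 = Round(s_3, k_3) = 0x577
s_5 = Round(s_4, k_4) = 0xBA4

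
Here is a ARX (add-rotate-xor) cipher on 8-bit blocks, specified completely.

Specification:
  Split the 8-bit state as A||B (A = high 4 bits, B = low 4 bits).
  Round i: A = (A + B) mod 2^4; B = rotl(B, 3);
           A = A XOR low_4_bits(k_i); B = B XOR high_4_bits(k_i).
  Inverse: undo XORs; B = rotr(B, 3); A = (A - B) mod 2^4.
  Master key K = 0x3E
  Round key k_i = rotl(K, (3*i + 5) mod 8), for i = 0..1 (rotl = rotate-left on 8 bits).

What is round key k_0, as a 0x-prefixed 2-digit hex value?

K = 0x3E
k_0 = rotl(K, (3*0+5) mod 8) = rotl(K, 5) = 0xC7

0xC7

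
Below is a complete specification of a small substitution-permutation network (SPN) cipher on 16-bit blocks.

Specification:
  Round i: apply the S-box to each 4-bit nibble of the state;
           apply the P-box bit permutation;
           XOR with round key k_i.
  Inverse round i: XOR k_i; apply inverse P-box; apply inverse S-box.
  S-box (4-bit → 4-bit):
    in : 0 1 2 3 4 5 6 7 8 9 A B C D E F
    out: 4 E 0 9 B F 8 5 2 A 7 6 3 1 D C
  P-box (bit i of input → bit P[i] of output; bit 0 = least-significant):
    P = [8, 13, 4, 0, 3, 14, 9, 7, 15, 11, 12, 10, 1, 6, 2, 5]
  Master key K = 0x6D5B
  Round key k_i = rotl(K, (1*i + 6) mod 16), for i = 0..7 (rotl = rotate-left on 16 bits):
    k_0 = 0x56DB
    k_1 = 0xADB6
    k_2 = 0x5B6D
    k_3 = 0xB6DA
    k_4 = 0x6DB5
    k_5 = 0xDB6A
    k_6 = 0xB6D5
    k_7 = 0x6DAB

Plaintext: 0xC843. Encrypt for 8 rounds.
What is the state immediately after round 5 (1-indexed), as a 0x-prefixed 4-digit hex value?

0x2CCB

s_0 = plaintext = 0xC843
s_1 = Round(s_0, k_0) = 0x1F10
s_2 = Round(s_1, k_1) = 0xFB42
s_3 = Round(s_2, k_2) = 0x03C1
s_4 = Round(s_3, k_3) = 0x52C7
s_5 = Round(s_4, k_4) = 0x2CCB
s_6 = Round(s_5, k_5) = 0x3372
s_7 = Round(s_6, k_6) = 0x30FF
s_8 = Round(s_7, k_7) = 0x7F18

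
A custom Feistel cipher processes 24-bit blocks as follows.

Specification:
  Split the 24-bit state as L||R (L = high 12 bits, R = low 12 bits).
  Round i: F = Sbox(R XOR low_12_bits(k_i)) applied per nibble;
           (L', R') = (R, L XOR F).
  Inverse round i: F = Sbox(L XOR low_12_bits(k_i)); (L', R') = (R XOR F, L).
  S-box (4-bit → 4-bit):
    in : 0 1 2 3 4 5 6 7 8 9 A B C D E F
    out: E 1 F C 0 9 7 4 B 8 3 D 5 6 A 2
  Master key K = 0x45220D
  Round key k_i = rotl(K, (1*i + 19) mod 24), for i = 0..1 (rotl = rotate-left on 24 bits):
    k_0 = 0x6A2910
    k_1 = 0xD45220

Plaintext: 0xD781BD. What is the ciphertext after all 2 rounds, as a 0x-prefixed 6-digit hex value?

s_0 = plaintext = 0xD781BD
s_1 = Round(s_0, k_0) = 0x1BD64E
s_2 = Round(s_1, k_1) = 0x64E1C7

0x64E1C7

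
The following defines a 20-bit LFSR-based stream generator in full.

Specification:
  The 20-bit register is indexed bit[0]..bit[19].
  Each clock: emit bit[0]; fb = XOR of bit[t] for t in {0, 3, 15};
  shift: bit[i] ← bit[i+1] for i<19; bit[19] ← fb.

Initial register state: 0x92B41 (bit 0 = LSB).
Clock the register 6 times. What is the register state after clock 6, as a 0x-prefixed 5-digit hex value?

reg_0 = 0x92B41
clock 1: out=1, reg = 0xC95A0
clock 2: out=0, reg = 0xE4AD0
clock 3: out=0, reg = 0x72568
clock 4: out=0, reg = 0xB92B4
clock 5: out=0, reg = 0xDC95A
clock 6: out=0, reg = 0x6E4AD

0x6E4AD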